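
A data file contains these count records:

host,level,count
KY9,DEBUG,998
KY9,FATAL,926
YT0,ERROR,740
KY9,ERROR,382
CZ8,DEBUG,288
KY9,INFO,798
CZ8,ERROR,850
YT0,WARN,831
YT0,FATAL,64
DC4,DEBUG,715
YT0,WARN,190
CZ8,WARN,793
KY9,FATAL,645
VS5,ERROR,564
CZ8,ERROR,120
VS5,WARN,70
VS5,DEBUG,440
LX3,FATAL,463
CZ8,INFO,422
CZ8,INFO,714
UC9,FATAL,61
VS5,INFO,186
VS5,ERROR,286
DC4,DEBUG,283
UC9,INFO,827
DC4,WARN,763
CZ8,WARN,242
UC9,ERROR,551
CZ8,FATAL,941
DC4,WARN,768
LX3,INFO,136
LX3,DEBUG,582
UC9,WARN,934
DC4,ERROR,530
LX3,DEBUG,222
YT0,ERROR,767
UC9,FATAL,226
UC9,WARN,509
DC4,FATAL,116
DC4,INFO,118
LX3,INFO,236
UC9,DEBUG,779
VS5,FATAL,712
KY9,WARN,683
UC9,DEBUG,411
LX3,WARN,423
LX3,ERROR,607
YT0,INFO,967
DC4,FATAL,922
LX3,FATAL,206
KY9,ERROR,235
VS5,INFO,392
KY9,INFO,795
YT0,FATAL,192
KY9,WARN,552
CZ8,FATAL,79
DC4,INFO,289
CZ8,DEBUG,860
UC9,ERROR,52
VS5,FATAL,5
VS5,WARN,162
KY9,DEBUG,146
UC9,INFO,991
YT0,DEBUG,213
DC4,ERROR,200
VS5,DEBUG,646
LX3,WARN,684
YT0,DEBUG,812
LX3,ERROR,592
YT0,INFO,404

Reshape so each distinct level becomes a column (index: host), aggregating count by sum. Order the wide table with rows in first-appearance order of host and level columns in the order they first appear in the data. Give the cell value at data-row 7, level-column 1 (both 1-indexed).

1190

With rows in first-appearance order of host, row 7 is host=UC9. level columns in first-appearance order: DEBUG, FATAL, ERROR, INFO, WARN; column 1 is DEBUG.
Long rows with host=UC9, level=DEBUG: 779 + 411 = 1190.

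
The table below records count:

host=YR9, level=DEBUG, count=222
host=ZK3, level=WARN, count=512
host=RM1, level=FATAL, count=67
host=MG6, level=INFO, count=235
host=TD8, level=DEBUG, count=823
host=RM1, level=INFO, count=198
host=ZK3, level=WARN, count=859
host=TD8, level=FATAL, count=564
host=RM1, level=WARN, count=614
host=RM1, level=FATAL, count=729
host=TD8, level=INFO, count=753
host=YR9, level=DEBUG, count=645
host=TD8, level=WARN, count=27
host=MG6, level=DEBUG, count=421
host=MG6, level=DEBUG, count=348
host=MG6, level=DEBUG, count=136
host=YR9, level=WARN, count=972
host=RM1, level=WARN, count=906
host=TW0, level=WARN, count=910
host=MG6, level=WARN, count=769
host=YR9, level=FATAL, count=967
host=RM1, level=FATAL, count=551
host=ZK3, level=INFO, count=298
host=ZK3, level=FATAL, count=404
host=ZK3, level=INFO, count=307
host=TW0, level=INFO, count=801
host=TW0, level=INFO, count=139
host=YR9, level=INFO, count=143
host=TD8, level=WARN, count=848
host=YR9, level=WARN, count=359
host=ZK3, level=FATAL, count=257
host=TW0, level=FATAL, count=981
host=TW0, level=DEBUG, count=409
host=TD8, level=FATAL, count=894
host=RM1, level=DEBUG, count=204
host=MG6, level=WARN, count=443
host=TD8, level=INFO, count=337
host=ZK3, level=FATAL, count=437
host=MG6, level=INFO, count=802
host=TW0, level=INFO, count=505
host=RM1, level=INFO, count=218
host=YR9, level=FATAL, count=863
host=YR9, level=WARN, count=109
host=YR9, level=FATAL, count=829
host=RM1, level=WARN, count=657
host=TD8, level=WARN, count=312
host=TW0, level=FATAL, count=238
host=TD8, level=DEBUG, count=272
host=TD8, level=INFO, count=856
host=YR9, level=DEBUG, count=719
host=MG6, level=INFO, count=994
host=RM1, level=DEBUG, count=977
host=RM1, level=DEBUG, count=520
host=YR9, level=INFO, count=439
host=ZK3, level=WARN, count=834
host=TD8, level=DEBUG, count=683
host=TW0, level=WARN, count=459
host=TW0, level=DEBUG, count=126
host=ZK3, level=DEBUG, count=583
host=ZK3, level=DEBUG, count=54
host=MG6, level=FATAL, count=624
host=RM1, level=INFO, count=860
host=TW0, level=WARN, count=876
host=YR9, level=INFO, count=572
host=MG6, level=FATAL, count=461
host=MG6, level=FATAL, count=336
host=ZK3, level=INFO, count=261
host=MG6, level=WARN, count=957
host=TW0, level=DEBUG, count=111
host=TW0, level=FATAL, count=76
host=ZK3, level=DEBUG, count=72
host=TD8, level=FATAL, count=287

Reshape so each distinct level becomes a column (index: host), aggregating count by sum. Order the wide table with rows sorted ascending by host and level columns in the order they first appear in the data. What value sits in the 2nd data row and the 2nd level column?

With rows sorted ascending by host, row 2 is host=RM1. level columns in first-appearance order: DEBUG, WARN, FATAL, INFO; column 2 is WARN.
Long rows with host=RM1, level=WARN: 614 + 906 + 657 = 2177.

2177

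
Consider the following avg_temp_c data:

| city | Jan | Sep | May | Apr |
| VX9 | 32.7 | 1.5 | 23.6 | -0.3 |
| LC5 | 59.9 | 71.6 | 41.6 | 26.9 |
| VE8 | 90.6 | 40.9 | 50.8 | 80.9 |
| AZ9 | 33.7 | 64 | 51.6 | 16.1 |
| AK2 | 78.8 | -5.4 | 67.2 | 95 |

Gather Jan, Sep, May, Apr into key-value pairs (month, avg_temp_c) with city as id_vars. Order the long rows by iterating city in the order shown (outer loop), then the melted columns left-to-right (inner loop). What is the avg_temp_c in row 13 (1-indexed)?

20 rows total (5 × 4). Row 13: index ⌊(13-1)/4⌋ = 3 into city → AZ9; (13-1) mod 4 = 0 into the melted columns → Jan.
So row 13 is (AZ9, Jan, 33.7); avg_temp_c = 33.7.

33.7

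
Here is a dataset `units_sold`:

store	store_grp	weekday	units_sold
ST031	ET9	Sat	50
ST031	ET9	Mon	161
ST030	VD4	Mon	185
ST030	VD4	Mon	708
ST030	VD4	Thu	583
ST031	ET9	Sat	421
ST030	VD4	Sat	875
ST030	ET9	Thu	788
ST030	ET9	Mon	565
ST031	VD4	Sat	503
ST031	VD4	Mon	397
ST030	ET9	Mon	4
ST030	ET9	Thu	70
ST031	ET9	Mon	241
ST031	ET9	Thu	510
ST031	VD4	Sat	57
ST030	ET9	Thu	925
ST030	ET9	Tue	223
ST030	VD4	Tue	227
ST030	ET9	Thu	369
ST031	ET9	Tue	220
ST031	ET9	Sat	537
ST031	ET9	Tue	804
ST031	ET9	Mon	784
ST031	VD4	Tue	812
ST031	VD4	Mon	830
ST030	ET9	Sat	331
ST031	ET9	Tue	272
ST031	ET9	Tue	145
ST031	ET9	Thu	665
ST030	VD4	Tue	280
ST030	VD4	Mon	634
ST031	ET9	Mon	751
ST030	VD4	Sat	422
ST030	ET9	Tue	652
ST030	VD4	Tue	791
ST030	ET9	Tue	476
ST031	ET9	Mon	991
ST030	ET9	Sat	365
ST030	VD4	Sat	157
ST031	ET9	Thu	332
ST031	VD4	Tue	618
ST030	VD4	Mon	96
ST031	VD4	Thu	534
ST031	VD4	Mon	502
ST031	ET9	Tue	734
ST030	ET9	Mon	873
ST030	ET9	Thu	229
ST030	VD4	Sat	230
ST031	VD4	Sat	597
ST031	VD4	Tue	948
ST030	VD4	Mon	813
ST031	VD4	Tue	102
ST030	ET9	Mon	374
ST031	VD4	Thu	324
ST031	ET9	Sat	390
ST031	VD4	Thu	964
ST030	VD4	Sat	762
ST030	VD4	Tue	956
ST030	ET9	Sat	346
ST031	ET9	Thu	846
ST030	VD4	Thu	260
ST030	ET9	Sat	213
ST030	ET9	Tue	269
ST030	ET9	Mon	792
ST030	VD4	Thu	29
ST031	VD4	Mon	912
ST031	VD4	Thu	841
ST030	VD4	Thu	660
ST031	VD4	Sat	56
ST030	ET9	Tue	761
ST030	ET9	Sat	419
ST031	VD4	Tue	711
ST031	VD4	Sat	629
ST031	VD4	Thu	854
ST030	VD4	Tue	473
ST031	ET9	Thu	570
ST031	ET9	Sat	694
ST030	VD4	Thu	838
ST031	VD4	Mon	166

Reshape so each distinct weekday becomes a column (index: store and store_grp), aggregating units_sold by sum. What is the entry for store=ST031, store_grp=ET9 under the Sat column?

2092

Rows with store=ST031, store_grp=ET9 and weekday=Sat: units_sold values are 50, 421, 537, 390, 694.
50 + 421 + 537 + 390 + 694 = 2092.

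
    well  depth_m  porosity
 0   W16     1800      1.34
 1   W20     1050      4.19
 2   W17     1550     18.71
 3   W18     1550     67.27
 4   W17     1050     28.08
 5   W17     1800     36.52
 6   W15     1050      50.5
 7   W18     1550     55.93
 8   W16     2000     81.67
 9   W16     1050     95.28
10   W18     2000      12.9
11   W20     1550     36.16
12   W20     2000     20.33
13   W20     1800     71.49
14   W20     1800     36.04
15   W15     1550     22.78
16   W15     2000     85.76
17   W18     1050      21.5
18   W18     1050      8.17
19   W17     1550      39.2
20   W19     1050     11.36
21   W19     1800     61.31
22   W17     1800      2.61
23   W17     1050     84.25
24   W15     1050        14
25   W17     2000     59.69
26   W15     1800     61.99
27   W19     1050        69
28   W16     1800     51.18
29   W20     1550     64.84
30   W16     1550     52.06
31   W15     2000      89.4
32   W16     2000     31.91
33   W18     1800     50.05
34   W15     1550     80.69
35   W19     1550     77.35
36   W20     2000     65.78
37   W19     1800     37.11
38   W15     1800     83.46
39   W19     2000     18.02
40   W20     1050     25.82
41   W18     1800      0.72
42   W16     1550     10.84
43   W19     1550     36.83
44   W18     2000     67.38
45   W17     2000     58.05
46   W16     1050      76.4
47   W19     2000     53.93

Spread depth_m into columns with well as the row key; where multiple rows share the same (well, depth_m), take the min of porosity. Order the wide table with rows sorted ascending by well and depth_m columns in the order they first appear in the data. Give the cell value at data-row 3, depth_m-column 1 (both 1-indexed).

2.61

With rows sorted ascending by well, row 3 is well=W17. depth_m columns in first-appearance order: 1800, 1050, 1550, 2000; column 1 is 1800.
Long rows with well=W17, depth_m=1800: min(36.52, 2.61) = 2.61.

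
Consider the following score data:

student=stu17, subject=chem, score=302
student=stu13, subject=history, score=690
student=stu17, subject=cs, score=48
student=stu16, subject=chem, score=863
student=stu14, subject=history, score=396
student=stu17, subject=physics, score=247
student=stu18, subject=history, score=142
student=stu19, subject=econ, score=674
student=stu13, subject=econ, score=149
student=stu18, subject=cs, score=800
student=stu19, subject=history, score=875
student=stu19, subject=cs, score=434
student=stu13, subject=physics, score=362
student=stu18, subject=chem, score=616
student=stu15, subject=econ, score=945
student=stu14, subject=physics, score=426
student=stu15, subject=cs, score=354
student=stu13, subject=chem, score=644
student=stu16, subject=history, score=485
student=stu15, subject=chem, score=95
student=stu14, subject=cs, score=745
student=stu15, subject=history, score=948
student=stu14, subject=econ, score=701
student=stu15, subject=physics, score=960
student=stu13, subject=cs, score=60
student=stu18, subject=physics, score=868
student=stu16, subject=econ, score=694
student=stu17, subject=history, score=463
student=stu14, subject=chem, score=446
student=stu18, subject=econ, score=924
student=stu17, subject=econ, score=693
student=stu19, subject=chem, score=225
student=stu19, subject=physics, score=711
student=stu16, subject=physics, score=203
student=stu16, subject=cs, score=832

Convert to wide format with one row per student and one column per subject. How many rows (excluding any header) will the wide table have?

7

7 distinct student values → 7 rows.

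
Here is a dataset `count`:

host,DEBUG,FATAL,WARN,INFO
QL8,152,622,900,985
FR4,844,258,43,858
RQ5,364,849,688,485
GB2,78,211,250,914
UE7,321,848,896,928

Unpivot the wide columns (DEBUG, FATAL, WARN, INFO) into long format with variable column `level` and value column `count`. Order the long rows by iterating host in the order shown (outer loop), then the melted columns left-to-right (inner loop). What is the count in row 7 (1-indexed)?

20 rows total (5 × 4). Row 7: index ⌊(7-1)/4⌋ = 1 into host → FR4; (7-1) mod 4 = 2 into the melted columns → WARN.
So row 7 is (FR4, WARN, 43); count = 43.

43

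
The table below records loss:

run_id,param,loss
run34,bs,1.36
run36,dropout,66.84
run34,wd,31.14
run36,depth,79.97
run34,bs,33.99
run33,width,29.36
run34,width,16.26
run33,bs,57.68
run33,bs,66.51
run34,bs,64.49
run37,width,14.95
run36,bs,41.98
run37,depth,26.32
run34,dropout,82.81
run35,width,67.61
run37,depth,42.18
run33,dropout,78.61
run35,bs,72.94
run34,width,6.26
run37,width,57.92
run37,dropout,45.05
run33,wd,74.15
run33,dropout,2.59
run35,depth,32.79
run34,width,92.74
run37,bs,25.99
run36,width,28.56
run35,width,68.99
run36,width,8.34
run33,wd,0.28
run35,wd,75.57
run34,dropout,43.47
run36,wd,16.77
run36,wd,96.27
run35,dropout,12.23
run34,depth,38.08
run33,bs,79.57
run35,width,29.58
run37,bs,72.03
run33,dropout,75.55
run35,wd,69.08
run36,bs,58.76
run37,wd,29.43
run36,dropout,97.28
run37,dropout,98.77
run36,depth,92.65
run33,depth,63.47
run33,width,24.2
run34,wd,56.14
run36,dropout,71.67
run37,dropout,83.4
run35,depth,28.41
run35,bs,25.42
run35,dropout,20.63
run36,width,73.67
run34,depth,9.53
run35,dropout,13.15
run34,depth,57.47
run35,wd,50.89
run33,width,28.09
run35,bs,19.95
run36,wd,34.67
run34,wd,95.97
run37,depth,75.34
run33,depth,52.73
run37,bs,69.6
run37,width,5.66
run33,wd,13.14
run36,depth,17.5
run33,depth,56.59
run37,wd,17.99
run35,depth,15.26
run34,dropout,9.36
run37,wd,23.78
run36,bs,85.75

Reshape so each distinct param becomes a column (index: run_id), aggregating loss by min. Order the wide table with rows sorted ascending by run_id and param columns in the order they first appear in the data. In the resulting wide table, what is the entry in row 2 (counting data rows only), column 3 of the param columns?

31.14

With rows sorted ascending by run_id, row 2 is run_id=run34. param columns in first-appearance order: bs, dropout, wd, depth, width; column 3 is wd.
Long rows with run_id=run34, param=wd: min(31.14, 56.14, 95.97) = 31.14.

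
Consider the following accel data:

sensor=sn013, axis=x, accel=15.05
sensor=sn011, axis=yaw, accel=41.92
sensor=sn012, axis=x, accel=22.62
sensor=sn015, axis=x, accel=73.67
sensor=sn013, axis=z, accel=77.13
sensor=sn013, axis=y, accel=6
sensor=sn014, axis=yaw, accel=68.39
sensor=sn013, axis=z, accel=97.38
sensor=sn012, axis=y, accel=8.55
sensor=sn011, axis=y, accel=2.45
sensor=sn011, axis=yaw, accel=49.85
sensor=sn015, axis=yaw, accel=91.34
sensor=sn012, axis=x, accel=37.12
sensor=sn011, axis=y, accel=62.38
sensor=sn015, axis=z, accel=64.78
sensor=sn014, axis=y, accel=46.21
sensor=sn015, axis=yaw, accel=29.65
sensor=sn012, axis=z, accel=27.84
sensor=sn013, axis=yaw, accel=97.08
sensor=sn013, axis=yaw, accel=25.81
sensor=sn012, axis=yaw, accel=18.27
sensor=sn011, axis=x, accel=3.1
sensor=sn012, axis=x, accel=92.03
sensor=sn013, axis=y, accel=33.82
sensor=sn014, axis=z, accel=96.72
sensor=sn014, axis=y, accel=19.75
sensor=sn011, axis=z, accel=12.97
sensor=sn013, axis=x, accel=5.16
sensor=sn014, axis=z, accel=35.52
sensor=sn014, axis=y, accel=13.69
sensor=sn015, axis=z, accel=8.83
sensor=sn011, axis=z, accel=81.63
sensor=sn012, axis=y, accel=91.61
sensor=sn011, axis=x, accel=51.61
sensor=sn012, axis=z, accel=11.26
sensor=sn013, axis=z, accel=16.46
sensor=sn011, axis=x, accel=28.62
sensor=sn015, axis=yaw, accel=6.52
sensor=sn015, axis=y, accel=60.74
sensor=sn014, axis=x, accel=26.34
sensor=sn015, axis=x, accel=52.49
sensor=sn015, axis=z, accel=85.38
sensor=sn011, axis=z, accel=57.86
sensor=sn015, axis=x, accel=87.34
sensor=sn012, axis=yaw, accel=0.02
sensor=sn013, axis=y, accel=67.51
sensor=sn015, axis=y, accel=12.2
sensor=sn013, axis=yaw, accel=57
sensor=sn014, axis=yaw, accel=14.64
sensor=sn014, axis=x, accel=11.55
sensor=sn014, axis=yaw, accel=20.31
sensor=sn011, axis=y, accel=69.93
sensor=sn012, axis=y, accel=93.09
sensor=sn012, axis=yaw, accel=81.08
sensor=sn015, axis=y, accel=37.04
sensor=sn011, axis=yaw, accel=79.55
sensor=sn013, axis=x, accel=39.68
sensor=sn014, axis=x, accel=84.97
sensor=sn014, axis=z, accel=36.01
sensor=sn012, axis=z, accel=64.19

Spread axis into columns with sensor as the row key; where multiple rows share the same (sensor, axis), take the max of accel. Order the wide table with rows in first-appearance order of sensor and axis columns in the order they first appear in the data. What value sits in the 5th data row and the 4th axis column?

With rows in first-appearance order of sensor, row 5 is sensor=sn014. axis columns in first-appearance order: x, yaw, z, y; column 4 is y.
Long rows with sensor=sn014, axis=y: max(46.21, 19.75, 13.69) = 46.21.

46.21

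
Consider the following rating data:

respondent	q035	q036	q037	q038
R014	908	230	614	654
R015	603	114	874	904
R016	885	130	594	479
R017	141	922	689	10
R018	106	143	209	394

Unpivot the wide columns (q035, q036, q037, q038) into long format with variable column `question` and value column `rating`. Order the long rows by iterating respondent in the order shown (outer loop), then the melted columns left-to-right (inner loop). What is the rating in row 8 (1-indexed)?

904

20 rows total (5 × 4). Row 8: index ⌊(8-1)/4⌋ = 1 into respondent → R015; (8-1) mod 4 = 3 into the melted columns → q038.
So row 8 is (R015, q038, 904); rating = 904.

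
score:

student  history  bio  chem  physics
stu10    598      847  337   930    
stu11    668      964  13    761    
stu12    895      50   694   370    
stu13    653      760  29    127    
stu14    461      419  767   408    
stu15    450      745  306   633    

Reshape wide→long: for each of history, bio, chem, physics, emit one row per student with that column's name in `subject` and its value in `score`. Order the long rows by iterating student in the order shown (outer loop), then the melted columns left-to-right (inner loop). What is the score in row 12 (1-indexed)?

24 rows total (6 × 4). Row 12: index ⌊(12-1)/4⌋ = 2 into student → stu12; (12-1) mod 4 = 3 into the melted columns → physics.
So row 12 is (stu12, physics, 370); score = 370.

370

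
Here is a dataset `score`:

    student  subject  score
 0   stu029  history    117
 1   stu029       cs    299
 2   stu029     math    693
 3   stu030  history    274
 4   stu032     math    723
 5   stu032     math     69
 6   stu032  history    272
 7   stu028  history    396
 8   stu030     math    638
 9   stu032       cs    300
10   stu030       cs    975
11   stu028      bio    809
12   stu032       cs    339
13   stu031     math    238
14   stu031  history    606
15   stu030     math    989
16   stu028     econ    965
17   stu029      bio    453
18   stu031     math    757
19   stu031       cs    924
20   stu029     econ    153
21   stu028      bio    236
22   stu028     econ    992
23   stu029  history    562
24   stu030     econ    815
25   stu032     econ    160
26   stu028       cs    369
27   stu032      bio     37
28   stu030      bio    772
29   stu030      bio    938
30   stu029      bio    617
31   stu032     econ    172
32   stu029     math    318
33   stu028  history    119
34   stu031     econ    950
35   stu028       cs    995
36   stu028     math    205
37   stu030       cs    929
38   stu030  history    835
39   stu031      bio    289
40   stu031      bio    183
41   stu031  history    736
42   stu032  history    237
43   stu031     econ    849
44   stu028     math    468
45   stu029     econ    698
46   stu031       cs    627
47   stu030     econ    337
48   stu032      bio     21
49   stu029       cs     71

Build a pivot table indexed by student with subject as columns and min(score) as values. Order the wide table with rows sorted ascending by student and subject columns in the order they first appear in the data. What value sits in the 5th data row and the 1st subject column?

237

With rows sorted ascending by student, row 5 is student=stu032. subject columns in first-appearance order: history, cs, math, bio, econ; column 1 is history.
Long rows with student=stu032, subject=history: min(272, 237) = 237.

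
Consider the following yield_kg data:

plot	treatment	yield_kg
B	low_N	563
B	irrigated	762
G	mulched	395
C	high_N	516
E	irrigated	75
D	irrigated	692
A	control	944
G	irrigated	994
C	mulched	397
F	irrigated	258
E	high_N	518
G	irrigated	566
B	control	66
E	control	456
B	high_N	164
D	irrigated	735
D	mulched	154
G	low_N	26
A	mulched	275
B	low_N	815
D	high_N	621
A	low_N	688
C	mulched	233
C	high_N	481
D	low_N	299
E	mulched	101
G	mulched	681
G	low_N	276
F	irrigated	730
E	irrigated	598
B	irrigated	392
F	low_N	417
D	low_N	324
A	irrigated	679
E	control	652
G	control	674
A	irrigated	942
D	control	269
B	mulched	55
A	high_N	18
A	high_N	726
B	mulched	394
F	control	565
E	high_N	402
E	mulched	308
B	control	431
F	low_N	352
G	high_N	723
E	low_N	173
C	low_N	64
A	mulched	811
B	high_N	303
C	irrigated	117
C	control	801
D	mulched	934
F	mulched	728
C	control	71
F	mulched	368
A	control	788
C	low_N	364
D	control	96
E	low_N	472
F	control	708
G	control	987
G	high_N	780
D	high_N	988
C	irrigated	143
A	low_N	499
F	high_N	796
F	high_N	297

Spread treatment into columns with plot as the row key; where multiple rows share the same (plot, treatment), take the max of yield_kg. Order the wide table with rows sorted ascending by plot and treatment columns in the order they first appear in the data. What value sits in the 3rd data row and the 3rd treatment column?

With rows sorted ascending by plot, row 3 is plot=C. treatment columns in first-appearance order: low_N, irrigated, mulched, high_N, control; column 3 is mulched.
Long rows with plot=C, treatment=mulched: max(397, 233) = 397.

397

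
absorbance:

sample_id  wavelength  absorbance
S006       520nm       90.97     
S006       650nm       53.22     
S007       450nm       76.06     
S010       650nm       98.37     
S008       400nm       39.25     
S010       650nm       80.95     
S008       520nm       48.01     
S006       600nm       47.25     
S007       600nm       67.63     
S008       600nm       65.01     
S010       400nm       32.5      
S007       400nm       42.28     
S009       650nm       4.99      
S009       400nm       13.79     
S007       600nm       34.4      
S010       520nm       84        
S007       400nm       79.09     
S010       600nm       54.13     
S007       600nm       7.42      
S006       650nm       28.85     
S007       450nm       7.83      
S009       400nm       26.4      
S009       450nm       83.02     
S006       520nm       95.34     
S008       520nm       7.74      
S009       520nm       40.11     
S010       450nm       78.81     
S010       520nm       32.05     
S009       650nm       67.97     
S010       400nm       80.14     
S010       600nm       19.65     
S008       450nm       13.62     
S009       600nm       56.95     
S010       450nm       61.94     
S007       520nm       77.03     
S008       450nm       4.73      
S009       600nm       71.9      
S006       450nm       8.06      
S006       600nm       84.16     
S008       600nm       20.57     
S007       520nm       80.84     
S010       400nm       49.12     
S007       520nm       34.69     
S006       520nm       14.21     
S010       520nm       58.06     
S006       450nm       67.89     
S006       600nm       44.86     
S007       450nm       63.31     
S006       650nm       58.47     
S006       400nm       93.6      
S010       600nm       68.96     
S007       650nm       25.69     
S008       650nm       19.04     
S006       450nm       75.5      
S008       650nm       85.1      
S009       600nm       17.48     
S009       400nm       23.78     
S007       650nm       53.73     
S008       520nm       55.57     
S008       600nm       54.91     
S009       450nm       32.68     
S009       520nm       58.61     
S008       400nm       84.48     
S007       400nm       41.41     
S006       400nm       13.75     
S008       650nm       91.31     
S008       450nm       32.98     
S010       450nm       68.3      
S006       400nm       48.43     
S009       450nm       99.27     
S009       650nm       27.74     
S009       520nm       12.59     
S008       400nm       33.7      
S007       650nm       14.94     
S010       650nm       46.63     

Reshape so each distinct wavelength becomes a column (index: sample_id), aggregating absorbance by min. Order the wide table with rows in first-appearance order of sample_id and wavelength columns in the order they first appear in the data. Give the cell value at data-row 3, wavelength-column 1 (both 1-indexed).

With rows in first-appearance order of sample_id, row 3 is sample_id=S010. wavelength columns in first-appearance order: 520nm, 650nm, 450nm, 400nm, 600nm; column 1 is 520nm.
Long rows with sample_id=S010, wavelength=520nm: min(84, 32.05, 58.06) = 32.05.

32.05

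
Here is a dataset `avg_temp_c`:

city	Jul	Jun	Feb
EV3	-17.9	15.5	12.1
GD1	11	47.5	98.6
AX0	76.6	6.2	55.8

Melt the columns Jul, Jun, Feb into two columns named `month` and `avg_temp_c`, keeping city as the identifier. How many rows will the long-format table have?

9

3 city values × 3 melted columns = 9 rows.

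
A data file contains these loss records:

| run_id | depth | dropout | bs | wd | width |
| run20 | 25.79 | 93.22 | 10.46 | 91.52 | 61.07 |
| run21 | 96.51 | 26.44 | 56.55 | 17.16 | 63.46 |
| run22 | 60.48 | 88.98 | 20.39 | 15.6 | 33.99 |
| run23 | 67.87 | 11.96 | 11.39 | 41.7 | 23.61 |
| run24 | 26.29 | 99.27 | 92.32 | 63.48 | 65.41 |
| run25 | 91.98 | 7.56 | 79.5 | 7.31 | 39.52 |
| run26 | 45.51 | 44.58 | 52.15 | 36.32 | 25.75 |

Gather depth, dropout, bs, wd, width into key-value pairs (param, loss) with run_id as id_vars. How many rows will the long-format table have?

35

7 run_id values × 5 melted columns = 35 rows.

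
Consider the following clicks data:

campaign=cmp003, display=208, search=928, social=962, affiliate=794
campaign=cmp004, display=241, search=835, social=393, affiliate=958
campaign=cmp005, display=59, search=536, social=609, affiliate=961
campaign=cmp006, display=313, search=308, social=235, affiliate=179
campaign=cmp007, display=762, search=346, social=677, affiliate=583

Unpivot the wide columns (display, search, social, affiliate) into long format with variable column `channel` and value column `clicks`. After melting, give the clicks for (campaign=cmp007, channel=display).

762

Unpivoting turns each (campaign, wide-column) pair into one long row.
The wide cell at row cmp007, column display holds 762, so the long row (cmp007, display) has clicks=762.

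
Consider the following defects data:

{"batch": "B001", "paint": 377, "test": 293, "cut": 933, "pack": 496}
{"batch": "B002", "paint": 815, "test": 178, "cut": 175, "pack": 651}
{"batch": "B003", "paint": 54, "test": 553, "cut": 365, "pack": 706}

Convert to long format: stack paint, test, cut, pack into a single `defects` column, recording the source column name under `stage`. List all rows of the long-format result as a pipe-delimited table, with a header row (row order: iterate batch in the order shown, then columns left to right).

| batch | stage | defects |
| B001 | paint | 377 |
| B001 | test | 293 |
| B001 | cut | 933 |
| B001 | pack | 496 |
| B002 | paint | 815 |
| B002 | test | 178 |
| B002 | cut | 175 |
| B002 | pack | 651 |
| B003 | paint | 54 |
| B003 | test | 553 |
| B003 | cut | 365 |
| B003 | pack | 706 |

Each (batch, column) pair becomes one row: 3 × 4 = 12 rows.
For example, (B001, paint) → defects=377.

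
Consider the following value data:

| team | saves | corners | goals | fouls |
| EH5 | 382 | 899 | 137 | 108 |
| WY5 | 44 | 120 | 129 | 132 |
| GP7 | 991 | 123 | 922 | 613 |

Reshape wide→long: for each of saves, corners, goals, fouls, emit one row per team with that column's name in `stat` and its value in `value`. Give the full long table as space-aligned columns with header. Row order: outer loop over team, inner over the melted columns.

Each (team, column) pair becomes one row: 3 × 4 = 12 rows.
For example, (EH5, saves) → value=382.

team  stat     value
EH5   saves    382  
EH5   corners  899  
EH5   goals    137  
EH5   fouls    108  
WY5   saves    44   
WY5   corners  120  
WY5   goals    129  
WY5   fouls    132  
GP7   saves    991  
GP7   corners  123  
GP7   goals    922  
GP7   fouls    613  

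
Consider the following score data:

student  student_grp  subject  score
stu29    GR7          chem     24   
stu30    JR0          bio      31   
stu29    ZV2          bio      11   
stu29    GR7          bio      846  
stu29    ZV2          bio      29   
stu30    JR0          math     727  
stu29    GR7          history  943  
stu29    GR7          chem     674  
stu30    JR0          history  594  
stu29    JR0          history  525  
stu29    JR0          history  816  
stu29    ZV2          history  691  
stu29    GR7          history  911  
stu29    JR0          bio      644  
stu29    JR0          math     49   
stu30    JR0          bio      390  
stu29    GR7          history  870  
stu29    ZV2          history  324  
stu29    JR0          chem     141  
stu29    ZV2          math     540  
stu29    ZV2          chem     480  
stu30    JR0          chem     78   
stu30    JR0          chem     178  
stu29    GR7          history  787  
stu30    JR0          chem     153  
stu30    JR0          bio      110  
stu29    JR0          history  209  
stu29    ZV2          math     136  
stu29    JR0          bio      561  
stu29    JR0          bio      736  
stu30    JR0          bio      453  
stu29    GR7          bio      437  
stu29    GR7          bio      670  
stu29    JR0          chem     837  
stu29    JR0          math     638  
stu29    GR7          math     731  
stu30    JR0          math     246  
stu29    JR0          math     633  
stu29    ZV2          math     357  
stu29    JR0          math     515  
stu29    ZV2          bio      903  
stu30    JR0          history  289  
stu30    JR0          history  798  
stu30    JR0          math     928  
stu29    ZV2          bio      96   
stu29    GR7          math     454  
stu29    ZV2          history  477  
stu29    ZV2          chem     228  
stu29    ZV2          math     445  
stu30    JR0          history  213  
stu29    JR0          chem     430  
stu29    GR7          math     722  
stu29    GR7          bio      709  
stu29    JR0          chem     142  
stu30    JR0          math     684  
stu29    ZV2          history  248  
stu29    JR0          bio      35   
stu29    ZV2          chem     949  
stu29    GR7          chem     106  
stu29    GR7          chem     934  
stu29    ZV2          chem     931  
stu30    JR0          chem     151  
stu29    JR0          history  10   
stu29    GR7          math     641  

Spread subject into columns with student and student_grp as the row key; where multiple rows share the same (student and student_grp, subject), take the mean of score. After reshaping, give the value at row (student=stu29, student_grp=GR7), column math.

637

Rows with student=stu29, student_grp=GR7 and subject=math: score values are 731, 454, 722, 641.
(731 + 454 + 722 + 641) / 4 = 637.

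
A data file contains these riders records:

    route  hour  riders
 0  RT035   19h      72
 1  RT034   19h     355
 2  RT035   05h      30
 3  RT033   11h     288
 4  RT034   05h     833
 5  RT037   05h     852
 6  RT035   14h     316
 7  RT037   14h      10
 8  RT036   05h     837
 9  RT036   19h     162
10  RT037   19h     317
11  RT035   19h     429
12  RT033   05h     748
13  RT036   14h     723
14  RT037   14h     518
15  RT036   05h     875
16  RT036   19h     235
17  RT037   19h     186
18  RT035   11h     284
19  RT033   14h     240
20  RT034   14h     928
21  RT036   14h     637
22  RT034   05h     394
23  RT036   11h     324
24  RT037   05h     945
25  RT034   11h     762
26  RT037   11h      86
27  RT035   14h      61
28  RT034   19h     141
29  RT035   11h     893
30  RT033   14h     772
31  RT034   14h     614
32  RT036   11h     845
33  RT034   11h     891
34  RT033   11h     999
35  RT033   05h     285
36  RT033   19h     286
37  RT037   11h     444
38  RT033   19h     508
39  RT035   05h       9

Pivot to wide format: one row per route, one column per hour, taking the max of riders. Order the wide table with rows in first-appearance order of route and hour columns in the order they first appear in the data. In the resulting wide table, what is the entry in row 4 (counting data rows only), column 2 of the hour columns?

With rows in first-appearance order of route, row 4 is route=RT037. hour columns in first-appearance order: 19h, 05h, 11h, 14h; column 2 is 05h.
Long rows with route=RT037, hour=05h: max(852, 945) = 945.

945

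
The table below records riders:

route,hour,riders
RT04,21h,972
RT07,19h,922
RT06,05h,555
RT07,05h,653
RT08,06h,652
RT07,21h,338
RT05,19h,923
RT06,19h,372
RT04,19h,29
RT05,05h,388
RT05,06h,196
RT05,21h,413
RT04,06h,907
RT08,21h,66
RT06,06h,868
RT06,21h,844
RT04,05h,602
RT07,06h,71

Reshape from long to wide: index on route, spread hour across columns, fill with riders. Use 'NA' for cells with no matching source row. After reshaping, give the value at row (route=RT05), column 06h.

The long row with route=RT05, hour=06h has riders=196.

196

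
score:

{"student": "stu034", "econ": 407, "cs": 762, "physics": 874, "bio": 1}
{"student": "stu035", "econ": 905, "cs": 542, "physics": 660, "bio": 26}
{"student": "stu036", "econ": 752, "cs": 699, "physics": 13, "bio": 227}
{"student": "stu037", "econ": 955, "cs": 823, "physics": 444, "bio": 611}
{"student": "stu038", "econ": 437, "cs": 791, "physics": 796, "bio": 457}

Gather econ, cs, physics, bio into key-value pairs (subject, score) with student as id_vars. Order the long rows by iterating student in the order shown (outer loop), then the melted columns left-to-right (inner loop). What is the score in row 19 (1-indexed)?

796

20 rows total (5 × 4). Row 19: index ⌊(19-1)/4⌋ = 4 into student → stu038; (19-1) mod 4 = 2 into the melted columns → physics.
So row 19 is (stu038, physics, 796); score = 796.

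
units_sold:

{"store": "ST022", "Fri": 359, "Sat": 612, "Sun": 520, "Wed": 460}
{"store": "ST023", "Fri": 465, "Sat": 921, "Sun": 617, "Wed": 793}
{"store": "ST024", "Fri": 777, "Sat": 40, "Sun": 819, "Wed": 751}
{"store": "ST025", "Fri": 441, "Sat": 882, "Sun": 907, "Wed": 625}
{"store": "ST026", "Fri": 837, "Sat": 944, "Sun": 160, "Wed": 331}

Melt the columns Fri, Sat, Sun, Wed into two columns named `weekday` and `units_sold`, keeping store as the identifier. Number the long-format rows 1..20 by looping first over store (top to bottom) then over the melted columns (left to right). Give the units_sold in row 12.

20 rows total (5 × 4). Row 12: index ⌊(12-1)/4⌋ = 2 into store → ST024; (12-1) mod 4 = 3 into the melted columns → Wed.
So row 12 is (ST024, Wed, 751); units_sold = 751.

751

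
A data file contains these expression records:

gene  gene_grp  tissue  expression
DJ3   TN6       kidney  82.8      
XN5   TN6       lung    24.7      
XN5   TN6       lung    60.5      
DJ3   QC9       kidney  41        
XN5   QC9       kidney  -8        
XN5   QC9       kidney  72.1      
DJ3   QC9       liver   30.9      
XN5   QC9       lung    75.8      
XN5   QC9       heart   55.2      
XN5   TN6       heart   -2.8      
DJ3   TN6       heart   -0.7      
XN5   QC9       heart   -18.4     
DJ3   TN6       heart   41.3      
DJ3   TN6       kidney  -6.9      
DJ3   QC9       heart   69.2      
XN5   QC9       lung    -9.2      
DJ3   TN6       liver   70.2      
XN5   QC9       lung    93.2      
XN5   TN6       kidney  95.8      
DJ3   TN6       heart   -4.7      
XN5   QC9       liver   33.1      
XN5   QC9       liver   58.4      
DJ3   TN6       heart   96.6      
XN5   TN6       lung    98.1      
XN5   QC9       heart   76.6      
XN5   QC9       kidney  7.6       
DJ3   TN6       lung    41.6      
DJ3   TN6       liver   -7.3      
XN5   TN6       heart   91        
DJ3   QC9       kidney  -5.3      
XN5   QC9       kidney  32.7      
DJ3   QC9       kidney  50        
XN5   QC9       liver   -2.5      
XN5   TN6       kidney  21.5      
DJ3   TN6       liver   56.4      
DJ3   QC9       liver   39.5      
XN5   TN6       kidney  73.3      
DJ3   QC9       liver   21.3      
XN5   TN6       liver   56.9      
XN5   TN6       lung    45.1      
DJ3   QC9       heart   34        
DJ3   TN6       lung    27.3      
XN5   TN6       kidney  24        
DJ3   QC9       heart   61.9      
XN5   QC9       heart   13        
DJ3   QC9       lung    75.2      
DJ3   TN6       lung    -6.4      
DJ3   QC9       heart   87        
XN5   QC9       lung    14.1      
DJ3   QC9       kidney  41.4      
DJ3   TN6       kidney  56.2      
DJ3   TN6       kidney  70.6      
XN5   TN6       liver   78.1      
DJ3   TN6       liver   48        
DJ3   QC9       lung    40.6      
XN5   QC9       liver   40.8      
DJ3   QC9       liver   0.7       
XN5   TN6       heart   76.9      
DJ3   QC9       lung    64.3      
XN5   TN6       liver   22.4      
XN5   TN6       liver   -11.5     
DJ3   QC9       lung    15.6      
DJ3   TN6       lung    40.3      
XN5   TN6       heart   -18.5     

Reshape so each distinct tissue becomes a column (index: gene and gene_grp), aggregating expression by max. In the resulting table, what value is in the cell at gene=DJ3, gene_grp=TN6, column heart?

96.6

Rows with gene=DJ3, gene_grp=TN6 and tissue=heart: expression values are -0.7, 41.3, -4.7, 96.6.
max(-0.7, 41.3, -4.7, 96.6) = 96.6.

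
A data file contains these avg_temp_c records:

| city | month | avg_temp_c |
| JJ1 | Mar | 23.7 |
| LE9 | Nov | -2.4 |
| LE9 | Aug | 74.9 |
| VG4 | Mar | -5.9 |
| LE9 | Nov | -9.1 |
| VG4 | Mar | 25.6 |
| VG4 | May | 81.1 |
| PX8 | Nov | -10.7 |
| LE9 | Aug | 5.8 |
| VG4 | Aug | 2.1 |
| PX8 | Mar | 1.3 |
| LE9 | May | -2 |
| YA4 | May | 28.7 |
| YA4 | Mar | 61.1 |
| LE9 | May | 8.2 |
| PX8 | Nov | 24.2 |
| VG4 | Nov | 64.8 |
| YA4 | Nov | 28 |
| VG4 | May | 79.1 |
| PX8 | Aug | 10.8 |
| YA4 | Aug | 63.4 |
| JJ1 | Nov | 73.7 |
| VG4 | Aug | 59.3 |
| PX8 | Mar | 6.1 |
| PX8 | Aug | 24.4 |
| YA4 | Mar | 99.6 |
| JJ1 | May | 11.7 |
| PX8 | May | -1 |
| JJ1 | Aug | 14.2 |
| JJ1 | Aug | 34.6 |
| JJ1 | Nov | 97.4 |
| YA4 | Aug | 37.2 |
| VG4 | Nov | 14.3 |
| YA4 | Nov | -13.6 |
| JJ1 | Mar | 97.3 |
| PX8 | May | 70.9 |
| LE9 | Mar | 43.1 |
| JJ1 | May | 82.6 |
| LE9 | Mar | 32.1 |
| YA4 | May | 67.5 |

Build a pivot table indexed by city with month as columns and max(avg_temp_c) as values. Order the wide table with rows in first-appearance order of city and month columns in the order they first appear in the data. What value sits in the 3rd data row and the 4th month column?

With rows in first-appearance order of city, row 3 is city=VG4. month columns in first-appearance order: Mar, Nov, Aug, May; column 4 is May.
Long rows with city=VG4, month=May: max(81.1, 79.1) = 81.1.

81.1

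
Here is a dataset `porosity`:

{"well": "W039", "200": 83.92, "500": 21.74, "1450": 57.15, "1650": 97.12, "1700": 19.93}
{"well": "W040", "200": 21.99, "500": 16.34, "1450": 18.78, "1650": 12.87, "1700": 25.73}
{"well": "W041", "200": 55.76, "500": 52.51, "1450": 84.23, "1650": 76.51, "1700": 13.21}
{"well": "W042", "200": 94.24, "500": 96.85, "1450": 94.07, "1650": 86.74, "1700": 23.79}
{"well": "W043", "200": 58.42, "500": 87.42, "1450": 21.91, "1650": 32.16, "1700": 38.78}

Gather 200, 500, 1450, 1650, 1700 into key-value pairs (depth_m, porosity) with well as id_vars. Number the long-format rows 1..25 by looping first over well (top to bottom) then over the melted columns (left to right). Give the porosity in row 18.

25 rows total (5 × 5). Row 18: index ⌊(18-1)/5⌋ = 3 into well → W042; (18-1) mod 5 = 2 into the melted columns → 1450.
So row 18 is (W042, 1450, 94.07); porosity = 94.07.

94.07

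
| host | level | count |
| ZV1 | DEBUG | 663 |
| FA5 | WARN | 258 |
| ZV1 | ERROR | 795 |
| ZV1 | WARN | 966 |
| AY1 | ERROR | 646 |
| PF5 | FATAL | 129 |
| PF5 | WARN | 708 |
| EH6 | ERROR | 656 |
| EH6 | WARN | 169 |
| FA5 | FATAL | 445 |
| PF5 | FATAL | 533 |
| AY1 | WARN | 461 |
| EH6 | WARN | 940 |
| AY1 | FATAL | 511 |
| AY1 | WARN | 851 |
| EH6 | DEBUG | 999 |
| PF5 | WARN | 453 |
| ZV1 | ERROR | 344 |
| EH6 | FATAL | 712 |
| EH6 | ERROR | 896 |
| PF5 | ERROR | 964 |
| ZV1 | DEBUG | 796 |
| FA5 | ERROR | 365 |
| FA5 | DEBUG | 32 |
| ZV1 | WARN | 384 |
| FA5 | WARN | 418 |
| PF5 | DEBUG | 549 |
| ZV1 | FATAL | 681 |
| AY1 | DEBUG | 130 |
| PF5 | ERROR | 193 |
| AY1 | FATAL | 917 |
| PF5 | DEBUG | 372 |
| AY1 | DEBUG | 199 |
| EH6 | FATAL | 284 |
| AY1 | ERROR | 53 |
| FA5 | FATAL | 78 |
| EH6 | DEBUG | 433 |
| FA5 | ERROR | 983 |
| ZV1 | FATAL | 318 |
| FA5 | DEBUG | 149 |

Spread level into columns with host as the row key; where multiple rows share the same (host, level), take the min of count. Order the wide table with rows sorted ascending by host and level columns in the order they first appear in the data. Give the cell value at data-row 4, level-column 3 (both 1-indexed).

With rows sorted ascending by host, row 4 is host=PF5. level columns in first-appearance order: DEBUG, WARN, ERROR, FATAL; column 3 is ERROR.
Long rows with host=PF5, level=ERROR: min(964, 193) = 193.

193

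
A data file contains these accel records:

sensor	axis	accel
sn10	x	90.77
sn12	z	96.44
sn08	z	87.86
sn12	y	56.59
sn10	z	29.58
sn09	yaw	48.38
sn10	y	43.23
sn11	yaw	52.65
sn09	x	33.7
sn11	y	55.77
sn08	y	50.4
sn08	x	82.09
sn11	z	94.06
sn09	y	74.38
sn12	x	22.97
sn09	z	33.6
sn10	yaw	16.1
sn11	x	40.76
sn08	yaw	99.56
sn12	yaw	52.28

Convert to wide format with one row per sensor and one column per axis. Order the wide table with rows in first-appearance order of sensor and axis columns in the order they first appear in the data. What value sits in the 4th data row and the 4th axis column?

48.38

With rows in first-appearance order of sensor, row 4 is sensor=sn09. axis columns in first-appearance order: x, z, y, yaw; column 4 is yaw.
Long rows with sensor=sn09, axis=yaw: accel = 48.38.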